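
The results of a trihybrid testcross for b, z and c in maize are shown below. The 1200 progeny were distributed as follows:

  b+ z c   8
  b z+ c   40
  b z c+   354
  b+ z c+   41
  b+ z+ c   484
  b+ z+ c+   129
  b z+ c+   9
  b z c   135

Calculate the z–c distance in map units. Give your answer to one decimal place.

The two most frequent reciprocal classes, b z c+ and b+ z+ c, are the parental types, so the F1 was b z c+ / b+ z+ c.
The two rarest classes, b z+ c+ and b+ z c, are the double crossovers. Comparing them with the parentals, only the z allele has switched, so z is the middle locus and the order is c – z – b.
Crossovers in the c–z interval produce the single-crossover classes b z c and b+ z+ c+ (135 + 129 = 264) plus the double crossovers (17).
RF(c–z) = (264 + 17) / 1200 = 281/1200 = 0.2342 → 23.4 map units.

23.4 map units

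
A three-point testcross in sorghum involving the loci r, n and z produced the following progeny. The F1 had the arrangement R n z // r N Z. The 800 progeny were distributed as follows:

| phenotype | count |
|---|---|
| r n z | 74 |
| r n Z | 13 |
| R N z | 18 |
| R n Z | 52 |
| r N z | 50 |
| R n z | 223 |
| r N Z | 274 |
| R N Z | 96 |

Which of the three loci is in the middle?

n

The two rarest classes, R N z and r n Z, are the double crossovers. Comparing them with the parentals, only the n allele has switched, so n is the middle locus and the order is z – n – r.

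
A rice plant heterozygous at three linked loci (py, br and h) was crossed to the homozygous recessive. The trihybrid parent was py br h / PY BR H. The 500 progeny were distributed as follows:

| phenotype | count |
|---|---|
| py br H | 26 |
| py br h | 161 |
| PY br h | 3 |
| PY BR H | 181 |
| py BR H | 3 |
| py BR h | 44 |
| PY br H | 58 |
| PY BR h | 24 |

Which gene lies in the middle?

py

The two rarest classes, PY br h and py BR H, are the double crossovers. Comparing them with the parentals, only the py allele has switched, so py is the middle locus and the order is h – py – br.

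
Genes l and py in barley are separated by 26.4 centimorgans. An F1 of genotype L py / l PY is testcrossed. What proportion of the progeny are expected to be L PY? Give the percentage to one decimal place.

13.2%

A map distance of 26.4 centimorgans corresponds to a recombination frequency of 0.264.
The F1 is L py / l PY, so L PY is a recombinant gamete class with expected frequency r/2 = 0.264/2 = 0.1320.
That is 0.1320 = 13.2% of the progeny.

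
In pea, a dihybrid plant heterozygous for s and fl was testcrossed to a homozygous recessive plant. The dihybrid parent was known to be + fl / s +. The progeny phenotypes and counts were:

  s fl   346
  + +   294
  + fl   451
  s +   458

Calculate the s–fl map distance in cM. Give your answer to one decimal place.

The recombinant classes are + + and s fl: 294 + 346 = 640.
Recombination frequency = 640/1549 = 0.4132 ≈ 41.3%, i.e. 41.3 cM.

41.3 cM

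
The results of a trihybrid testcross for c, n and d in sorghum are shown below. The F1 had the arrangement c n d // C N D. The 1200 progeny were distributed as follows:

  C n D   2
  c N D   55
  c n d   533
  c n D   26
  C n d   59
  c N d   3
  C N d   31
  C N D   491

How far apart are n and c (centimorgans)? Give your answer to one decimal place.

9.9 centimorgans

The two rarest classes, c N d and C n D, are the double crossovers. Comparing them with the parentals, only the n allele has switched, so n is the middle locus and the order is c – n – d.
Crossovers in the c–n interval produce the single-crossover classes C n d and c N D (59 + 55 = 114) plus the double crossovers (5).
RF(c–n) = (114 + 5) / 1200 = 119/1200 = 0.0992 → 9.9 centimorgans.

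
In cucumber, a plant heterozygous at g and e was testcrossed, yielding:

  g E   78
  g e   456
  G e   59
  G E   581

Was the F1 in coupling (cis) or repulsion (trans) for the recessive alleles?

The two most frequent classes are G E (581) and g e (456); these are the parental (non-recombinant) types.
So the F1 carried G E on one chromosome and g e on the other — the recessive alleles are on the same chromosome (cis / coupling).

cis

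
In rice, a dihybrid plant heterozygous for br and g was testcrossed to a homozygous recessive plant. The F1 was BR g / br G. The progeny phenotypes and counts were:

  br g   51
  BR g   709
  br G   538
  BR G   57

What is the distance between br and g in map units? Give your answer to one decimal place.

8.0 map units

The recombinant classes are BR G and br g: 57 + 51 = 108.
Recombination frequency = 108/1355 = 0.0797 ≈ 8.0%, i.e. 8.0 map units.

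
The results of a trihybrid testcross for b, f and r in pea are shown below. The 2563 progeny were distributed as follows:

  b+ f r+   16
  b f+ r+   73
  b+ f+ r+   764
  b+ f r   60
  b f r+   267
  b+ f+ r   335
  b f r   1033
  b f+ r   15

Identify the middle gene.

The two most frequent reciprocal classes, b+ f+ r+ and b f r, are the parental types, so the F1 was b+ f+ r+ / b f r.
The two rarest classes, b+ f r+ and b f+ r, are the double crossovers. Comparing them with the parentals, only the f allele has switched, so f is the middle locus and the order is r – f – b.

f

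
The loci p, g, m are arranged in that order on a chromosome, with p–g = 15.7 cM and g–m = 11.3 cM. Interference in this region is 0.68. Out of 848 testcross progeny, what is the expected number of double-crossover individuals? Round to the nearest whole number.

5

Map distances give recombination frequencies of 0.157 and 0.113 for the two intervals.
With interference 0.68 (so coincidence = 0.32), expected double-crossover frequency = 0.157 × 0.113 × 0.32 = 0.00568.
Expected number = 0.00568 × 848 = 4.81 ≈ 5.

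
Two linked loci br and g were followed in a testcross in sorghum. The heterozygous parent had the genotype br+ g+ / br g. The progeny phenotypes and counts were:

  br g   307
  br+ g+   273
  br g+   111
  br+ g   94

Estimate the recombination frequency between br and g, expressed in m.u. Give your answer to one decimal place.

26.1 m.u.

The recombinant classes are br+ g and br g+: 94 + 111 = 205.
Recombination frequency = 205/785 = 0.2611 ≈ 26.1%, i.e. 26.1 m.u.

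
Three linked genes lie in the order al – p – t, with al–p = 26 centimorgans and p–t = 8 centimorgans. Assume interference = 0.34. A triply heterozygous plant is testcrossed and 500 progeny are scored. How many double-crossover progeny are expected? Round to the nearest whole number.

7

Map distances give recombination frequencies of 0.260 and 0.080 for the two intervals.
With interference 0.34 (so coincidence = 0.66), expected double-crossover frequency = 0.260 × 0.080 × 0.66 = 0.01373.
Expected number = 0.01373 × 500 = 6.86 ≈ 7.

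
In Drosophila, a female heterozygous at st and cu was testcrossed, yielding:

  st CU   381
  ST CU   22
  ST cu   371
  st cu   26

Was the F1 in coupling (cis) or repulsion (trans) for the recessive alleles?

trans

The two most frequent classes are ST cu (371) and st CU (381); these are the parental (non-recombinant) types.
So the F1 carried ST cu on one chromosome and st CU on the other — the recessive alleles are on opposite chromosomes (trans / repulsion).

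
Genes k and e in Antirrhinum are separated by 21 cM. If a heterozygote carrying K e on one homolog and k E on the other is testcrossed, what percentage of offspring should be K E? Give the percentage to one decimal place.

10.5%

A map distance of 21 cM corresponds to a recombination frequency of 0.210.
The F1 is K e / k E, so K E is a recombinant gamete class with expected frequency r/2 = 0.210/2 = 0.1050.
That is 0.1050 = 10.5% of the progeny.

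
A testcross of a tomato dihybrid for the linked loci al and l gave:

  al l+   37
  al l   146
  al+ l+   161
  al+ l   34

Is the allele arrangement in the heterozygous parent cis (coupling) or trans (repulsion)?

cis

The two most frequent classes are al+ l+ (161) and al l (146); these are the parental (non-recombinant) types.
So the F1 carried al+ l+ on one chromosome and al l on the other — the recessive alleles are on the same chromosome (cis / coupling).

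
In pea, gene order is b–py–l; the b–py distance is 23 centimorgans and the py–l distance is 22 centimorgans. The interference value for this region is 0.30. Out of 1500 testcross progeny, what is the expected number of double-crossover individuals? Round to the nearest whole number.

53

Map distances give recombination frequencies of 0.230 and 0.220 for the two intervals.
With interference 0.30 (so coincidence = 0.70), expected double-crossover frequency = 0.230 × 0.220 × 0.70 = 0.03542.
Expected number = 0.03542 × 1500 = 53.13 ≈ 53.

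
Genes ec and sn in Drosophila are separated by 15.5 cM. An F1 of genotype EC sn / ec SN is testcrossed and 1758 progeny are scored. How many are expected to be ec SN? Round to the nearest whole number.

A map distance of 15.5 cM corresponds to a recombination frequency of 0.155.
The F1 is EC sn / ec SN, so ec SN is a parental gamete class with expected frequency (1 − r)/2 = 0.845/2 = 0.4225.
Expected number = 0.4225 × 1758 = 742.75 ≈ 743.

743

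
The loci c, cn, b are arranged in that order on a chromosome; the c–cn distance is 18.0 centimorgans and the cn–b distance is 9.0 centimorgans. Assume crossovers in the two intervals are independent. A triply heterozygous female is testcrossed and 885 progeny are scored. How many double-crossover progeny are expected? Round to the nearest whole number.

Map distances give recombination frequencies of 0.180 and 0.090 for the two intervals.
With no interference, expected double-crossover frequency = 0.180 × 0.090 = 0.01620.
Expected number = 0.01620 × 885 = 14.34 ≈ 14.

14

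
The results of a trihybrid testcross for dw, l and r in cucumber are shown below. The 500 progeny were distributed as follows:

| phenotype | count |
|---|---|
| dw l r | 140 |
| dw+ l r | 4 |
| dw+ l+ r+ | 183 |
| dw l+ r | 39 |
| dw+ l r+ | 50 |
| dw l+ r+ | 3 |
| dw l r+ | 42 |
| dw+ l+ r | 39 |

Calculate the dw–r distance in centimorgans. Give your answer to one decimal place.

17.6 centimorgans

The two most frequent reciprocal classes, dw l r and dw+ l+ r+, are the parental types, so the F1 was dw l r / dw+ l+ r+.
The two rarest classes, dw+ l r and dw l+ r+, are the double crossovers. Comparing them with the parentals, only the dw allele has switched, so dw is the middle locus and the order is l – dw – r.
Crossovers in the dw–r interval produce the single-crossover classes dw l r+ and dw+ l+ r (42 + 39 = 81) plus the double crossovers (7).
RF(dw–r) = (81 + 7) / 500 = 88/500 = 0.1760 → 17.6 centimorgans.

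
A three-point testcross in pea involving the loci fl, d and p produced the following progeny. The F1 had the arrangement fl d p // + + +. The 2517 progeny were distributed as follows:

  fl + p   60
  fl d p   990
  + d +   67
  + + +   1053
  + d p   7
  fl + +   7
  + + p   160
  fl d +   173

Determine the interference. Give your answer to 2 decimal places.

0.28

The two rarest classes, + d p and fl + +, are the double crossovers. Comparing them with the parentals, only the fl allele has switched, so fl is the middle locus and the order is d – fl – p.
d–fl: (127 + 14)/2517 = 0.0560; fl–p: (333 + 14)/2517 = 0.1379.
Expected DCO frequency = 0.0560 × 0.1379 ≈ 0.00772; observed = 14/2517 ≈ 0.00556.
Coefficient of coincidence = 0.00556/0.00772 ≈ 0.72; interference = 1 − 0.72 = 0.28.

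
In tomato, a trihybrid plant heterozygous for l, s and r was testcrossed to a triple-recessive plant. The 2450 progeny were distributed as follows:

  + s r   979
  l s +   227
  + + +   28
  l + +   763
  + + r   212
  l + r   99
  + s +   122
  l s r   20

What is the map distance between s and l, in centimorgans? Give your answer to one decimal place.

The two most frequent reciprocal classes, + s r and l + +, are the parental types, so the F1 was + s r / l + +.
The two rarest classes, l s r and + + +, are the double crossovers. Comparing them with the parentals, only the l allele has switched, so l is the middle locus and the order is r – l – s.
Crossovers in the l–s interval produce the single-crossover classes + + r and l s + (212 + 227 = 439) plus the double crossovers (48).
RF(l–s) = (439 + 48) / 2450 = 487/2450 = 0.1988 → 19.9 centimorgans.

19.9 centimorgans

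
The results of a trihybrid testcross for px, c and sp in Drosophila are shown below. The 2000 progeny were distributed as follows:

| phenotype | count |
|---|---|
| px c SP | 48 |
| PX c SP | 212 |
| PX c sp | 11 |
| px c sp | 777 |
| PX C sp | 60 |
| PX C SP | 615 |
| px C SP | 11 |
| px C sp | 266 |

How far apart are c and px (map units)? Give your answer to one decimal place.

The two most frequent reciprocal classes, PX C SP and px c sp, are the parental types, so the F1 was PX C SP / px c sp.
The two rarest classes, px C SP and PX c sp, are the double crossovers. Comparing them with the parentals, only the px allele has switched, so px is the middle locus and the order is sp – px – c.
Crossovers in the px–c interval produce the single-crossover classes PX c SP and px C sp (212 + 266 = 478) plus the double crossovers (22).
RF(px–c) = (478 + 22) / 2000 = 500/2000 = 0.2500 → 25.0 map units.

25.0 map units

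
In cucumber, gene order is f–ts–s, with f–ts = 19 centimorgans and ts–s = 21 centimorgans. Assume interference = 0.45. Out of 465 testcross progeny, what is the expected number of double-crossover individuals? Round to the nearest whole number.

10

Map distances give recombination frequencies of 0.190 and 0.210 for the two intervals.
With interference 0.45 (so coincidence = 0.55), expected double-crossover frequency = 0.190 × 0.210 × 0.55 = 0.02194.
Expected number = 0.02194 × 465 = 10.20 ≈ 10.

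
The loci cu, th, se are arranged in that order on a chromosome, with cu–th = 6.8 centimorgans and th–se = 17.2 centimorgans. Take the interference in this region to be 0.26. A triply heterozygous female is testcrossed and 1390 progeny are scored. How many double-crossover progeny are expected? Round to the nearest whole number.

Map distances give recombination frequencies of 0.068 and 0.172 for the two intervals.
With interference 0.26 (so coincidence = 0.74), expected double-crossover frequency = 0.068 × 0.172 × 0.74 = 0.00866.
Expected number = 0.00866 × 1390 = 12.03 ≈ 12.

12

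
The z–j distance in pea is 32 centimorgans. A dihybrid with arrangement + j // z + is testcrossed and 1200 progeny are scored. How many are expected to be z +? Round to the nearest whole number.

408

A map distance of 32 centimorgans corresponds to a recombination frequency of 0.320.
The F1 is + j / z +, so z + is a parental gamete class with expected frequency (1 − r)/2 = 0.680/2 = 0.3400.
Expected number = 0.3400 × 1200 = 408.00 ≈ 408.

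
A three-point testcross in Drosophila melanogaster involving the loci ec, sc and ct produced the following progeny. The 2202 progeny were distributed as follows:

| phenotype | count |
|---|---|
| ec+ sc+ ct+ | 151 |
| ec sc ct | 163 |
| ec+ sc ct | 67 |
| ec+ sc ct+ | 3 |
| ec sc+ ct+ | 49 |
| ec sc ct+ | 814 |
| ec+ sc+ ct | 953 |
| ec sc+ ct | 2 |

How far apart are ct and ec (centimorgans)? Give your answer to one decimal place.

The two most frequent reciprocal classes, ec+ sc+ ct and ec sc ct+, are the parental types, so the F1 was ec+ sc+ ct / ec sc ct+.
The two rarest classes, ec sc+ ct and ec+ sc ct+, are the double crossovers. Comparing them with the parentals, only the ec allele has switched, so ec is the middle locus and the order is sc – ec – ct.
Crossovers in the ec–ct interval produce the single-crossover classes ec+ sc+ ct+ and ec sc ct (151 + 163 = 314) plus the double crossovers (5).
RF(ec–ct) = (314 + 5) / 2202 = 319/2202 = 0.1449 → 14.5 centimorgans.

14.5 centimorgans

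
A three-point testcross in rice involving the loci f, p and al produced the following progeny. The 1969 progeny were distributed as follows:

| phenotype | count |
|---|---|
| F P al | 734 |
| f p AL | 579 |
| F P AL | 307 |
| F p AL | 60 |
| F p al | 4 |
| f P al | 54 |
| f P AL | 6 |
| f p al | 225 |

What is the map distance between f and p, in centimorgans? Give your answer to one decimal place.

6.3 centimorgans

The two most frequent reciprocal classes, F P al and f p AL, are the parental types, so the F1 was F P al / f p AL.
The two rarest classes, F p al and f P AL, are the double crossovers. Comparing them with the parentals, only the p allele has switched, so p is the middle locus and the order is f – p – al.
Crossovers in the f–p interval produce the single-crossover classes f P al and F p AL (54 + 60 = 114) plus the double crossovers (10).
RF(f–p) = (114 + 10) / 1969 = 124/1969 = 0.0630 → 6.3 centimorgans.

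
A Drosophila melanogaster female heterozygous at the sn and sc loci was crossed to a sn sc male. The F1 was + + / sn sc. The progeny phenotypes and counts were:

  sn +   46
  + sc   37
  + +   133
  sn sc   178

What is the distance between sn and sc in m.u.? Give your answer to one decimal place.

The recombinant classes are + sc and sn +: 37 + 46 = 83.
Recombination frequency = 83/394 = 0.2107 ≈ 21.1%, i.e. 21.1 m.u.

21.1 m.u.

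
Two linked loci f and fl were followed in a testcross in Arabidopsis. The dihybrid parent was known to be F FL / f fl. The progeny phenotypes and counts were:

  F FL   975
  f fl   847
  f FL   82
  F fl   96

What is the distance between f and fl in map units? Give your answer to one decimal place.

8.9 map units

The recombinant classes are F fl and f FL: 96 + 82 = 178.
Recombination frequency = 178/2000 = 0.0890 ≈ 8.9%, i.e. 8.9 map units.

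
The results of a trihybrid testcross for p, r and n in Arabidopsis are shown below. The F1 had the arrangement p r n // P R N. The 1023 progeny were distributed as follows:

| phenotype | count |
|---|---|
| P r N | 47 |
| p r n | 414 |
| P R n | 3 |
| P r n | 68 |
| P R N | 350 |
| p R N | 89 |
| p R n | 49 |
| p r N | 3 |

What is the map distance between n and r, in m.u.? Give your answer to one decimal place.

10.0 m.u.

The two rarest classes, p r N and P R n, are the double crossovers. Comparing them with the parentals, only the n allele has switched, so n is the middle locus and the order is p – n – r.
Crossovers in the n–r interval produce the single-crossover classes p R n and P r N (49 + 47 = 96) plus the double crossovers (6).
RF(n–r) = (96 + 6) / 1023 = 102/1023 = 0.0997 → 10.0 m.u.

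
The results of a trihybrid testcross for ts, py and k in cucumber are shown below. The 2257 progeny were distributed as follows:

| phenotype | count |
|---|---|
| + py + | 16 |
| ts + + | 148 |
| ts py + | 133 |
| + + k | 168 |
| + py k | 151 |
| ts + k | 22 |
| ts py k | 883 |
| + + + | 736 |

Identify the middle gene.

The two most frequent reciprocal classes, ts py k and + + +, are the parental types, so the F1 was ts py k / + + +.
The two rarest classes, ts + k and + py +, are the double crossovers. Comparing them with the parentals, only the py allele has switched, so py is the middle locus and the order is k – py – ts.

py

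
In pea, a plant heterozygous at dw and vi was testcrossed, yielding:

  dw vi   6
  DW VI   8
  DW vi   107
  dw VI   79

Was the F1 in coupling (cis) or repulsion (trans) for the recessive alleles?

The two most frequent classes are DW vi (107) and dw VI (79); these are the parental (non-recombinant) types.
So the F1 carried DW vi on one chromosome and dw VI on the other — the recessive alleles are on opposite chromosomes (trans / repulsion).

trans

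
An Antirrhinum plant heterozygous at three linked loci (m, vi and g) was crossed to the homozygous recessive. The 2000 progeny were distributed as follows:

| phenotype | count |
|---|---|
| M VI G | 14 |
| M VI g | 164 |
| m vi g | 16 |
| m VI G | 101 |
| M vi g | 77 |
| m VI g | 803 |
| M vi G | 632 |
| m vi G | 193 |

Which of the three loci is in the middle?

The two most frequent reciprocal classes, m VI g and M vi G, are the parental types, so the F1 was m VI g / M vi G.
The two rarest classes, m vi g and M VI G, are the double crossovers. Comparing them with the parentals, only the vi allele has switched, so vi is the middle locus and the order is m – vi – g.

vi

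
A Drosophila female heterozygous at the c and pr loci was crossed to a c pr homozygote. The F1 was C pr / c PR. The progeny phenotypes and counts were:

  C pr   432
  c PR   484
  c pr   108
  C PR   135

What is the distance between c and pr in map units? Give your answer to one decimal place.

21.0 map units

The recombinant classes are C PR and c pr: 135 + 108 = 243.
Recombination frequency = 243/1159 = 0.2097 ≈ 21.0%, i.e. 21.0 map units.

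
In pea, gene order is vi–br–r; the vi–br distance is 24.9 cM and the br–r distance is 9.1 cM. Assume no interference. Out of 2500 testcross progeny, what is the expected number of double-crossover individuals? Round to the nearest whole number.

Map distances give recombination frequencies of 0.249 and 0.091 for the two intervals.
With no interference, expected double-crossover frequency = 0.249 × 0.091 = 0.02266.
Expected number = 0.02266 × 2500 = 56.65 ≈ 57.

57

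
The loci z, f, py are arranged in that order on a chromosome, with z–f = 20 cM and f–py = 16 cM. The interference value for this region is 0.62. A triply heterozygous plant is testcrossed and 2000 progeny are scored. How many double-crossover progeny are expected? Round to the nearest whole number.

Map distances give recombination frequencies of 0.200 and 0.160 for the two intervals.
With interference 0.62 (so coincidence = 0.38), expected double-crossover frequency = 0.200 × 0.160 × 0.38 = 0.01216.
Expected number = 0.01216 × 2000 = 24.32 ≈ 24.

24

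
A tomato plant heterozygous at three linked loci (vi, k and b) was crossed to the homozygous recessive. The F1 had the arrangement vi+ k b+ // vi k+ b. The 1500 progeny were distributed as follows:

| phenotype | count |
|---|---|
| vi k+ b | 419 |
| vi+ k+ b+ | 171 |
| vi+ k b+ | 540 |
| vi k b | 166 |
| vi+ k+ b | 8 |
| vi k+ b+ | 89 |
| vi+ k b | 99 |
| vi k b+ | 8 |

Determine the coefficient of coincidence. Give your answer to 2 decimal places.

The two rarest classes, vi k b+ and vi+ k+ b, are the double crossovers. Comparing them with the parentals, only the vi allele has switched, so vi is the middle locus and the order is b – vi – k.
b–vi: (188 + 16)/1500 = 0.1360; vi–k: (337 + 16)/1500 = 0.2353.
Expected DCO frequency = 0.1360 × 0.2353 ≈ 0.03200; observed = 16/1500 ≈ 0.01067.
Coefficient of coincidence = 0.01067/0.03200 ≈ 0.33.

0.33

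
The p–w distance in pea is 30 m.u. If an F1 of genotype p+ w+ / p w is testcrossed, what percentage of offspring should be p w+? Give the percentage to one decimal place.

15.0%

A map distance of 30 m.u. corresponds to a recombination frequency of 0.300.
The F1 is p+ w+ / p w, so p w+ is a recombinant gamete class with expected frequency r/2 = 0.300/2 = 0.1500.
That is 0.1500 = 15.0% of the progeny.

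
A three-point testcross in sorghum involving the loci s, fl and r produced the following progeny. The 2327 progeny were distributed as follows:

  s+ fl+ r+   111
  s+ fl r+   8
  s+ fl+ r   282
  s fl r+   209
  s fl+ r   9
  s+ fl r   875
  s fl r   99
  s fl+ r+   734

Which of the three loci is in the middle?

The two most frequent reciprocal classes, s+ fl r and s fl+ r+, are the parental types, so the F1 was s+ fl r / s fl+ r+.
The two rarest classes, s+ fl r+ and s fl+ r, are the double crossovers. Comparing them with the parentals, only the r allele has switched, so r is the middle locus and the order is fl – r – s.

r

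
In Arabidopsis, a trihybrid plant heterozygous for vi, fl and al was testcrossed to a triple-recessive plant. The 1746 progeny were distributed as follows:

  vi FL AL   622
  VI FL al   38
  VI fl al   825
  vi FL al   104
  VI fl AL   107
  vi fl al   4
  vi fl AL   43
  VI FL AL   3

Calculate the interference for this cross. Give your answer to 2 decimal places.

0.36

The two most frequent reciprocal classes, VI fl al and vi FL AL, are the parental types, so the F1 was VI fl al / vi FL AL.
The two rarest classes, vi fl al and VI FL AL, are the double crossovers. Comparing them with the parentals, only the vi allele has switched, so vi is the middle locus and the order is al – vi – fl.
al–vi: (211 + 7)/1746 = 0.1249; vi–fl: (81 + 7)/1746 = 0.0504.
Expected DCO frequency = 0.1249 × 0.0504 ≈ 0.00629; observed = 7/1746 ≈ 0.00401.
Coefficient of coincidence = 0.00401/0.00629 ≈ 0.64; interference = 1 − 0.64 = 0.36.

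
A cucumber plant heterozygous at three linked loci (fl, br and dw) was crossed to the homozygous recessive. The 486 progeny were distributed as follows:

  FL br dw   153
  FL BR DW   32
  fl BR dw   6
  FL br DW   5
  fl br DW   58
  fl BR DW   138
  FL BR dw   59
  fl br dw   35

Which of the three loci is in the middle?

The two most frequent reciprocal classes, fl BR DW and FL br dw, are the parental types, so the F1 was fl BR DW / FL br dw.
The two rarest classes, fl BR dw and FL br DW, are the double crossovers. Comparing them with the parentals, only the dw allele has switched, so dw is the middle locus and the order is br – dw – fl.

dw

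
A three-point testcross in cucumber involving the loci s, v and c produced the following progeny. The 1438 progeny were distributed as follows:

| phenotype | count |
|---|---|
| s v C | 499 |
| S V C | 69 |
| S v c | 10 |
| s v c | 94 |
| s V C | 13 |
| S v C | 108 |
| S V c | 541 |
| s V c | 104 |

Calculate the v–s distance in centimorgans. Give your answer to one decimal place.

The two most frequent reciprocal classes, s v C and S V c, are the parental types, so the F1 was s v C / S V c.
The two rarest classes, s V C and S v c, are the double crossovers. Comparing them with the parentals, only the v allele has switched, so v is the middle locus and the order is s – v – c.
Crossovers in the s–v interval produce the single-crossover classes S v C and s V c (108 + 104 = 212) plus the double crossovers (23).
RF(s–v) = (212 + 23) / 1438 = 235/1438 = 0.1634 → 16.3 centimorgans.

16.3 centimorgans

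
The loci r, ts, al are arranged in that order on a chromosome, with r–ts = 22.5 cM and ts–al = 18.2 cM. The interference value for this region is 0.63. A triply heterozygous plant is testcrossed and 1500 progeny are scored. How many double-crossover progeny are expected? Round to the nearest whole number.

23

Map distances give recombination frequencies of 0.225 and 0.182 for the two intervals.
With interference 0.63 (so coincidence = 0.37), expected double-crossover frequency = 0.225 × 0.182 × 0.37 = 0.01515.
Expected number = 0.01515 × 1500 = 22.73 ≈ 23.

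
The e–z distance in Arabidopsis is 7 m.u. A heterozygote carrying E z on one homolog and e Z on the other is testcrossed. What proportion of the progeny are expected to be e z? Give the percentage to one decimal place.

3.5%

A map distance of 7 m.u. corresponds to a recombination frequency of 0.070.
The F1 is E z / e Z, so e z is a recombinant gamete class with expected frequency r/2 = 0.070/2 = 0.0350.
That is 0.0350 = 3.5% of the progeny.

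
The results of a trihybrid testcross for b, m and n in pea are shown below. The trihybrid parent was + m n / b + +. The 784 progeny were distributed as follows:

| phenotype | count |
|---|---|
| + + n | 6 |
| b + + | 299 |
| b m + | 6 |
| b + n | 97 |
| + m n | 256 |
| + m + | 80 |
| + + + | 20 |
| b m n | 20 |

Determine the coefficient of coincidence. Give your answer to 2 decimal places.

The two rarest classes, + + n and b m +, are the double crossovers. Comparing them with the parentals, only the m allele has switched, so m is the middle locus and the order is n – m – b.
n–m: (177 + 12)/784 = 0.2411; m–b: (40 + 12)/784 = 0.0663.
Expected DCO frequency = 0.2411 × 0.0663 ≈ 0.01598; observed = 12/784 ≈ 0.01531.
Coefficient of coincidence = 0.01531/0.01598 ≈ 0.96.

0.96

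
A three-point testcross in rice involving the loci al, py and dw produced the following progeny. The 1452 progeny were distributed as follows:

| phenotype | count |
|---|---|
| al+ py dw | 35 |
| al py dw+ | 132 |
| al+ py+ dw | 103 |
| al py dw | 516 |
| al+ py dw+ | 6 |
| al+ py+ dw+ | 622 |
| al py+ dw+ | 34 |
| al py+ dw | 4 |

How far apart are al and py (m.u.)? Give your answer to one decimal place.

5.4 m.u.

The two most frequent reciprocal classes, al+ py+ dw+ and al py dw, are the parental types, so the F1 was al+ py+ dw+ / al py dw.
The two rarest classes, al+ py dw+ and al py+ dw, are the double crossovers. Comparing them with the parentals, only the py allele has switched, so py is the middle locus and the order is al – py – dw.
Crossovers in the al–py interval produce the single-crossover classes al py+ dw+ and al+ py dw (34 + 35 = 69) plus the double crossovers (10).
RF(al–py) = (69 + 10) / 1452 = 79/1452 = 0.0544 → 5.4 m.u.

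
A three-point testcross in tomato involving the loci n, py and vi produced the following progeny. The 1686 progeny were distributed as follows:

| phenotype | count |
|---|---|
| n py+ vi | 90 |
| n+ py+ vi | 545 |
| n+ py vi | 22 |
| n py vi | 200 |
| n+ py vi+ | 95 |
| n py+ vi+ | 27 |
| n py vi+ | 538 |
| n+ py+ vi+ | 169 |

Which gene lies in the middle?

The two most frequent reciprocal classes, n py vi+ and n+ py+ vi, are the parental types, so the F1 was n py vi+ / n+ py+ vi.
The two rarest classes, n py+ vi+ and n+ py vi, are the double crossovers. Comparing them with the parentals, only the py allele has switched, so py is the middle locus and the order is vi – py – n.

py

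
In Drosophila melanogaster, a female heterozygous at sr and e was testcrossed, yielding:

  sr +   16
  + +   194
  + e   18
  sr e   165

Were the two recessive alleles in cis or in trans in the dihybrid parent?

The two most frequent classes are + + (194) and sr e (165); these are the parental (non-recombinant) types.
So the F1 carried + + on one chromosome and sr e on the other — the recessive alleles are on the same chromosome (cis / coupling).

cis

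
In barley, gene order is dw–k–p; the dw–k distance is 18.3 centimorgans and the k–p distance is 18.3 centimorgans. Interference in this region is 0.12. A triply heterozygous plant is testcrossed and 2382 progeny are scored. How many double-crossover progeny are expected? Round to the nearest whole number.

Map distances give recombination frequencies of 0.183 and 0.183 for the two intervals.
With interference 0.12 (so coincidence = 0.88), expected double-crossover frequency = 0.183 × 0.183 × 0.88 = 0.02947.
Expected number = 0.02947 × 2382 = 70.20 ≈ 70.

70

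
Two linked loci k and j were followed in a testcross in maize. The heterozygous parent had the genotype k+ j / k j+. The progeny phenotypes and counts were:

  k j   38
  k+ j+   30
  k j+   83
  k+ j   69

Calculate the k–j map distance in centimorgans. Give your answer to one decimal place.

30.9 centimorgans

The recombinant classes are k+ j+ and k j: 30 + 38 = 68.
Recombination frequency = 68/220 = 0.3091 ≈ 30.9%, i.e. 30.9 centimorgans.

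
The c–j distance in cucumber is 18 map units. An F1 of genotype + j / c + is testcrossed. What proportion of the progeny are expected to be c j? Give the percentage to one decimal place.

A map distance of 18 map units corresponds to a recombination frequency of 0.180.
The F1 is + j / c +, so c j is a recombinant gamete class with expected frequency r/2 = 0.180/2 = 0.0900.
That is 0.0900 = 9.0% of the progeny.

9.0%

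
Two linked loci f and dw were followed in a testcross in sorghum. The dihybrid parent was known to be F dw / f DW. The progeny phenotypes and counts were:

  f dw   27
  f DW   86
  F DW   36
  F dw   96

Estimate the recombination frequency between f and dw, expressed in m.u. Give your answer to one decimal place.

25.7 m.u.

The recombinant classes are F DW and f dw: 36 + 27 = 63.
Recombination frequency = 63/245 = 0.2571 ≈ 25.7%, i.e. 25.7 m.u.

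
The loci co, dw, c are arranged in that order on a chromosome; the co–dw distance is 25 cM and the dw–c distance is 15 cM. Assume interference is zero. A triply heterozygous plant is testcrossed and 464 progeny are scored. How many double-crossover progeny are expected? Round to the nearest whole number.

17

Map distances give recombination frequencies of 0.250 and 0.150 for the two intervals.
With no interference, expected double-crossover frequency = 0.250 × 0.150 = 0.03750.
Expected number = 0.03750 × 464 = 17.40 ≈ 17.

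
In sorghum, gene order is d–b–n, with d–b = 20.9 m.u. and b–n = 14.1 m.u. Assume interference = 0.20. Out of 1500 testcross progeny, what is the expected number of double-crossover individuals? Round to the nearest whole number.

Map distances give recombination frequencies of 0.209 and 0.141 for the two intervals.
With interference 0.20 (so coincidence = 0.80), expected double-crossover frequency = 0.209 × 0.141 × 0.80 = 0.02358.
Expected number = 0.02358 × 1500 = 35.36 ≈ 35.

35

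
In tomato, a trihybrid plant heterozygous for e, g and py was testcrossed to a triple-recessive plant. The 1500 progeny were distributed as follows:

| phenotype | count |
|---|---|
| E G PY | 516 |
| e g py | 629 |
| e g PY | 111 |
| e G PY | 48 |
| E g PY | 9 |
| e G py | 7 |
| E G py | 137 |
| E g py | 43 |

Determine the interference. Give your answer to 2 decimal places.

The two most frequent reciprocal classes, e g py and E G PY, are the parental types, so the F1 was e g py / E G PY.
The two rarest classes, e G py and E g PY, are the double crossovers. Comparing them with the parentals, only the g allele has switched, so g is the middle locus and the order is py – g – e.
py–g: (248 + 16)/1500 = 0.1760; g–e: (91 + 16)/1500 = 0.0713.
Expected DCO frequency = 0.1760 × 0.0713 ≈ 0.01255; observed = 16/1500 ≈ 0.01067.
Coefficient of coincidence = 0.01067/0.01255 ≈ 0.85; interference = 1 − 0.85 = 0.15.

0.15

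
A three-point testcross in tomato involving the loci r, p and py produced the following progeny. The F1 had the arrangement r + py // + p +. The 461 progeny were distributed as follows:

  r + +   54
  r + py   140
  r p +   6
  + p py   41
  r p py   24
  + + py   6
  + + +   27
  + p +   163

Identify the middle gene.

The two rarest classes, + + py and r p +, are the double crossovers. Comparing them with the parentals, only the r allele has switched, so r is the middle locus and the order is py – r – p.

r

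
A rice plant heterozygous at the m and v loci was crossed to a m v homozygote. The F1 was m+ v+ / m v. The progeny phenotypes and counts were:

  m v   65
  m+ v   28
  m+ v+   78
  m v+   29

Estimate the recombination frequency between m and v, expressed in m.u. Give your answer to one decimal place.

28.5 m.u.

The recombinant classes are m+ v and m v+: 28 + 29 = 57.
Recombination frequency = 57/200 = 0.2850 ≈ 28.5%, i.e. 28.5 m.u.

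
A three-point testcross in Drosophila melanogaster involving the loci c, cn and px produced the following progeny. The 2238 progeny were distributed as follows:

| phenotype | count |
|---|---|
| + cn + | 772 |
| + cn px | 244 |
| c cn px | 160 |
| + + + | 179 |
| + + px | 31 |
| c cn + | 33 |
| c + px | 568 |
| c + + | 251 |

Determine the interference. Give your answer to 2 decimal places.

0.36

The two most frequent reciprocal classes, c + px and + cn +, are the parental types, so the F1 was c + px / + cn +.
The two rarest classes, + + px and c cn +, are the double crossovers. Comparing them with the parentals, only the c allele has switched, so c is the middle locus and the order is px – c – cn.
px–c: (495 + 64)/2238 = 0.2498; c–cn: (339 + 64)/2238 = 0.1801.
Expected DCO frequency = 0.2498 × 0.1801 ≈ 0.04499; observed = 64/2238 ≈ 0.02860.
Coefficient of coincidence = 0.02860/0.04499 ≈ 0.64; interference = 1 − 0.64 = 0.36.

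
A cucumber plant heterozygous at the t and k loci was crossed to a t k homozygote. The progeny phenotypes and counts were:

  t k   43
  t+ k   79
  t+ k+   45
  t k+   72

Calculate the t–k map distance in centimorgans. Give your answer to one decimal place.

36.8 centimorgans

The two most frequent classes, t+ k (79) and t k+ (72), are the parental types, so the F1 was t+ k / t k+.
The recombinant classes are t+ k+ and t k: 45 + 43 = 88.
Recombination frequency = 88/239 = 0.3682 ≈ 36.8%, i.e. 36.8 centimorgans.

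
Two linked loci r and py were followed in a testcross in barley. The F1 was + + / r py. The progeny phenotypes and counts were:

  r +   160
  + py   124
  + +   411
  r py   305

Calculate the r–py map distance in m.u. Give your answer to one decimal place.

28.4 m.u.

The recombinant classes are + py and r +: 124 + 160 = 284.
Recombination frequency = 284/1000 = 0.2840 ≈ 28.4%, i.e. 28.4 m.u.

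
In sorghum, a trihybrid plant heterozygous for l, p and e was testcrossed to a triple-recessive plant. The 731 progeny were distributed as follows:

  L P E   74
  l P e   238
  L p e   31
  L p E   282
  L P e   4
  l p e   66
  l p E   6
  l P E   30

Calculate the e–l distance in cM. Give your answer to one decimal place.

The two most frequent reciprocal classes, l P e and L p E, are the parental types, so the F1 was l P e / L p E.
The two rarest classes, L P e and l p E, are the double crossovers. Comparing them with the parentals, only the l allele has switched, so l is the middle locus and the order is e – l – p.
Crossovers in the e–l interval produce the single-crossover classes l P E and L p e (30 + 31 = 61) plus the double crossovers (10).
RF(e–l) = (61 + 10) / 731 = 71/731 = 0.0971 → 9.7 cM.

9.7 cM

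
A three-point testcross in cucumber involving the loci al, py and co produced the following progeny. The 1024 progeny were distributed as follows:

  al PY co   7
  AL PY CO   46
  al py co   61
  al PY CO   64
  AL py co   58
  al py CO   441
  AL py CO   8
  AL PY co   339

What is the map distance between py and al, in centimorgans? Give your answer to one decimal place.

13.4 centimorgans

The two most frequent reciprocal classes, al py CO and AL PY co, are the parental types, so the F1 was al py CO / AL PY co.
The two rarest classes, AL py CO and al PY co, are the double crossovers. Comparing them with the parentals, only the al allele has switched, so al is the middle locus and the order is co – al – py.
Crossovers in the al–py interval produce the single-crossover classes al PY CO and AL py co (64 + 58 = 122) plus the double crossovers (15).
RF(al–py) = (122 + 15) / 1024 = 137/1024 = 0.1338 → 13.4 centimorgans.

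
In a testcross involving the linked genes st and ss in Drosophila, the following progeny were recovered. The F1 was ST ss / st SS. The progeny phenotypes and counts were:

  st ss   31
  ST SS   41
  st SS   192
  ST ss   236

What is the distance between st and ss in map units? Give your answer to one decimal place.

14.4 map units

The recombinant classes are ST SS and st ss: 41 + 31 = 72.
Recombination frequency = 72/500 = 0.1440 ≈ 14.4%, i.e. 14.4 map units.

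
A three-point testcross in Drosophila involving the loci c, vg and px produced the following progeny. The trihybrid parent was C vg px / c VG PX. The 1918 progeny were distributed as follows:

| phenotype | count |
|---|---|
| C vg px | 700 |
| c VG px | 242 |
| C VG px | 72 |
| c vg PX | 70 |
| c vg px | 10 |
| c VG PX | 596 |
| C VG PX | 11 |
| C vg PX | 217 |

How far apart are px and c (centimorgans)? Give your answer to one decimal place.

The two rarest classes, c vg px and C VG PX, are the double crossovers. Comparing them with the parentals, only the c allele has switched, so c is the middle locus and the order is px – c – vg.
Crossovers in the px–c interval produce the single-crossover classes C vg PX and c VG px (217 + 242 = 459) plus the double crossovers (21).
RF(px–c) = (459 + 21) / 1918 = 480/1918 = 0.2503 → 25.0 centimorgans.

25.0 centimorgans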